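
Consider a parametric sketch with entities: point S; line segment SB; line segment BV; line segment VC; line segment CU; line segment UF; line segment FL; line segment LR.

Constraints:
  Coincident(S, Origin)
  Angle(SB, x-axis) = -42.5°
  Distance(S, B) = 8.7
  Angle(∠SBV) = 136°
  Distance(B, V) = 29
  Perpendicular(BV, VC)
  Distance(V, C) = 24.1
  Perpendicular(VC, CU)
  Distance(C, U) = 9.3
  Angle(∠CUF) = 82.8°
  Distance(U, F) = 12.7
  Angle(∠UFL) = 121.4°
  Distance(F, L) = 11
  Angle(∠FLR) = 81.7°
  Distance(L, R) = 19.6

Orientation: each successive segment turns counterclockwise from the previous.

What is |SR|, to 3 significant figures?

47.3

S is at the origin; SB runs at -42.5° with length 8.7, so B = (6.41, -5.88). ∠SBV = 136.0° gives BV at 1.50° from the x-axis; with |BV| = 29.0, V = (35.4, -5.12). BV ⟂ VC, so VC runs at 91.5°; with |VC| = 24.1, C = (34.8, 19.0). VC ⟂ CU, so CU runs at -178°; with |CU| = 9.3, U = (25.5, 18.7). ∠CUF = 82.8° gives UF at -81.3° from the x-axis; with |UF| = 12.7, F = (27.4, 6.18). ∠UFL = 121.4° gives FL at -22.7° from the x-axis; with |FL| = 11.0, L = (37.5, 1.93). ∠FLR = 81.7° gives LR at 75.6° from the x-axis; with |LR| = 19.6, R = (42.4, 20.9). Then |SR| = |R − S| = 47.3.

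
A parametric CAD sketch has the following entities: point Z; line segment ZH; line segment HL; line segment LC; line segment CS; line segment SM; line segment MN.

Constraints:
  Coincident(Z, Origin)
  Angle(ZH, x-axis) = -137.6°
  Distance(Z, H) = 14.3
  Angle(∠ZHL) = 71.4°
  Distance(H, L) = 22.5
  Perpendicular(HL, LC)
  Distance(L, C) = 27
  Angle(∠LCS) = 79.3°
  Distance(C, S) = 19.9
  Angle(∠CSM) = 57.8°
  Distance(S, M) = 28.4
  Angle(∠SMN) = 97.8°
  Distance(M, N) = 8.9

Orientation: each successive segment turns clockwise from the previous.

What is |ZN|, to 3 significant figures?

25.7

Z is at the origin; ZH runs at -137.6° with length 14.3, so H = (-10.6, -9.64). ∠ZHL = 71.4° gives HL at 114° from the x-axis; with |HL| = 22.5, L = (-19.6, 10.9). HL is perpendicular to LC, so LC runs at 23.8°; with |LC| = 27.0, C = (5.06, 21.8). ∠LCS = 79.3° gives CS at -76.9° from the x-axis; with |CS| = 19.9, S = (9.57, 2.46). ∠CSM = 57.8° gives SM at 161° from the x-axis; with |SM| = 28.4, M = (-17.3, 11.8). ∠SMN = 97.8° gives MN at 78.7° from the x-axis; with |MN| = 8.9, N = (-15.5, 20.5). Then |ZN| = |N − Z| = 25.7.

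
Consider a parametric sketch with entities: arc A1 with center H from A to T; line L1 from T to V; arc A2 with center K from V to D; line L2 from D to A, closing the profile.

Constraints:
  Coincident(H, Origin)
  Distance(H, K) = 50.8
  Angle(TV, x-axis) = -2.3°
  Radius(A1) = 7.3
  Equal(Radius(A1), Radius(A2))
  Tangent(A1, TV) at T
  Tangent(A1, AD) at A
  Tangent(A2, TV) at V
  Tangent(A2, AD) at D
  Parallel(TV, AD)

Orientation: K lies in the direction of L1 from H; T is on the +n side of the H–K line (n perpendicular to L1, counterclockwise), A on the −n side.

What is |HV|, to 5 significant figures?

51.322

Tangency of A1 to both parallel lines with radius 7.3 puts T and A at H ± 7.3·n: T = (0.29296, 7.2941), A = (-0.29296, -7.2941). Equal radii place V and D the same way about K: V = K + 7.3·n = (51.052, 5.2554), D = K − 7.3·n = (50.466, -9.3328). Then |HV| = |V − H| = 51.322.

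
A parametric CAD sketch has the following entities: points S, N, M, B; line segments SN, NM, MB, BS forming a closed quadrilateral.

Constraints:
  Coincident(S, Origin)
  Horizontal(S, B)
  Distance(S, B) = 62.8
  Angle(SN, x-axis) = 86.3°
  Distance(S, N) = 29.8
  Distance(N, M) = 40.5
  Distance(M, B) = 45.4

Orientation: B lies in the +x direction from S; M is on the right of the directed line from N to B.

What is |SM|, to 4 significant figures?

19.48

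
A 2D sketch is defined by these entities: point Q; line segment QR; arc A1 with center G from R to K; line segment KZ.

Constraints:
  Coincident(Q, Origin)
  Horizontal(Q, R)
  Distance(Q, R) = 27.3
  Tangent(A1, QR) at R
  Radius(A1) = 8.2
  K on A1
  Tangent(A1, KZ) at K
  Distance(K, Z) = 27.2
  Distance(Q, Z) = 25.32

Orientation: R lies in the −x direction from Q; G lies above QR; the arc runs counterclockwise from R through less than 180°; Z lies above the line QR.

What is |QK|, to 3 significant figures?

21.0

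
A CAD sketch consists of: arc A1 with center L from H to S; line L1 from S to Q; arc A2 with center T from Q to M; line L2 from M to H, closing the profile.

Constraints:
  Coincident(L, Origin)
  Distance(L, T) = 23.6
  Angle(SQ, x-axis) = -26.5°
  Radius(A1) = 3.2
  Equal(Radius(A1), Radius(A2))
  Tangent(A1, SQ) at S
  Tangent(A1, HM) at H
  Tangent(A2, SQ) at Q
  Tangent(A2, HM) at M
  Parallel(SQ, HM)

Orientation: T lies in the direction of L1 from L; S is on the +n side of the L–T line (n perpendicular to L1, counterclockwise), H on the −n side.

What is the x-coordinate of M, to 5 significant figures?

19.693

The slot axis is L1's direction at -26.5°, so u = (cos -26.5°, sin -26.5°) = (0.89493, -0.44620) and n = (−sin -26.5°, cos -26.5°) = (0.44620, 0.89493). L is at the origin and T lies 23.6 along u from L, so T = 23.6·u = (21.120, -10.530). Tangency of A1 to both parallel lines with radius 3.2 puts S and H at L ± 3.2·n: S = (1.4278, 2.8638), H = (-1.4278, -2.8638). Equal radii place Q and M the same way about T: Q = T + 3.2·n = (22.548, -7.6665), M = T − 3.2·n = (19.693, -13.394). So M.x = 19.693.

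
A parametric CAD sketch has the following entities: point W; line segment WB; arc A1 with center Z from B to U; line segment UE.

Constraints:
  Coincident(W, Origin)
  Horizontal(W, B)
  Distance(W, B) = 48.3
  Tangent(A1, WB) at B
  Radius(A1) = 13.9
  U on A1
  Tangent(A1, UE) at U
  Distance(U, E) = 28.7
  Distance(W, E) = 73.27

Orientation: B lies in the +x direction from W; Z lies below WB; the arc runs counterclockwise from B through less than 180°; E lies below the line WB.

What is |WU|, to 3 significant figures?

45.1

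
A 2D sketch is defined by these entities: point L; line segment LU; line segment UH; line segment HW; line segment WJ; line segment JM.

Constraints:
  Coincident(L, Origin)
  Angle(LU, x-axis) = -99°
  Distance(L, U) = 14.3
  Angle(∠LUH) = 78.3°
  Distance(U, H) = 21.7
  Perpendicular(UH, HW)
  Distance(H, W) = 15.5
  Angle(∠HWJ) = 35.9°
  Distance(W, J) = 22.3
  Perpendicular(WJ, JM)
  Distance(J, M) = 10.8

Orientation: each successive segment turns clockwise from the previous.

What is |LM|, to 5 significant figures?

27.090

L is at the origin; LU runs at -99.0° with length 14.3, so U = (-2.2370, -14.124). ∠LUH = 78.3° gives UH at 159.30° from the x-axis; with |UH| = 21.7, H = (-22.536, -6.4535). The perpendicularity gives HW at right angles to UH, so HW runs at 69.300°; with |HW| = 15.5, W = (-17.057, 8.0458). ∠HWJ = 35.9° gives WJ at -74.800° from the x-axis; with |WJ| = 22.3, J = (-11.210, -13.474). WJ is perpendicular to JM, so JM runs at -164.80°; with |JM| = 10.8, M = (-21.633, -16.306). Then |LM| = |M − L| = 27.090.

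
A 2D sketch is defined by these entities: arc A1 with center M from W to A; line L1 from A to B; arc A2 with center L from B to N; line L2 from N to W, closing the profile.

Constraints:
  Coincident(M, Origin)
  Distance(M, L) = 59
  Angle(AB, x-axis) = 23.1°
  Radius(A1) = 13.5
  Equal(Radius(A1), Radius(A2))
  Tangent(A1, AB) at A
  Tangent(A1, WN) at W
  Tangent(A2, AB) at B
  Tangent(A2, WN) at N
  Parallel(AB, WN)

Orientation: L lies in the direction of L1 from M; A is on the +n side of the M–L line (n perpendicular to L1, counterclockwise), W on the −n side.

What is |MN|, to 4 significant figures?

60.52

The slot axis is L1's direction at 23.1°, so u = (cos 23.1°, sin 23.1°) = (0.9198, 0.3923) and n = (−sin 23.1°, cos 23.1°) = (-0.3923, 0.9198). M is at the origin and L lies 59.0 along u from M, so L = 59.0·u = (54.27, 23.15). Tangency of A1 to both parallel lines with radius 13.5 puts A and W at M ± 13.5·n: A = (-5.297, 12.42), W = (5.297, -12.42). Equal radii place B and N the same way about L: B = L + 13.5·n = (48.97, 35.57), N = L − 13.5·n = (59.57, 10.73). Then |MN| = |N − M| = 60.52.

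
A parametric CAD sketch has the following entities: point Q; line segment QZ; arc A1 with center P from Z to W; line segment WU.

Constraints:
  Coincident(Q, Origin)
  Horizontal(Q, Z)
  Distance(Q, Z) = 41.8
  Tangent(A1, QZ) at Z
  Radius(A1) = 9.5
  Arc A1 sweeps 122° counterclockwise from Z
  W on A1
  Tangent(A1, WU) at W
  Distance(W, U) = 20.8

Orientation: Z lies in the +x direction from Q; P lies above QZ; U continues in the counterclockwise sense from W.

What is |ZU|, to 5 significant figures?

32.310

Q is at the origin; Q and Z share the same y with |QZ| = 41.8 and Z on the +x side, so Z = (41.800, 0.0000). Since A1 is tangent to QZ there, PZ ⟂ QZ, so P = Z + (0, 9.5) = (41.800, 9.5000). On A1, Z sits at bearing -90° from P; a 122° counterclockwise sweep puts W at bearing 32°, so W = P + 9.5·(cos 32°, sin 32°) = (49.856, 14.534). Tangency of A1 to WU means the radius PW is perpendicular to WU, so WU runs along (−sin 32°, cos 32°); with |WU| = 20.8, U = (38.834, 32.174). Then |ZU| = |U − Z| = 32.310.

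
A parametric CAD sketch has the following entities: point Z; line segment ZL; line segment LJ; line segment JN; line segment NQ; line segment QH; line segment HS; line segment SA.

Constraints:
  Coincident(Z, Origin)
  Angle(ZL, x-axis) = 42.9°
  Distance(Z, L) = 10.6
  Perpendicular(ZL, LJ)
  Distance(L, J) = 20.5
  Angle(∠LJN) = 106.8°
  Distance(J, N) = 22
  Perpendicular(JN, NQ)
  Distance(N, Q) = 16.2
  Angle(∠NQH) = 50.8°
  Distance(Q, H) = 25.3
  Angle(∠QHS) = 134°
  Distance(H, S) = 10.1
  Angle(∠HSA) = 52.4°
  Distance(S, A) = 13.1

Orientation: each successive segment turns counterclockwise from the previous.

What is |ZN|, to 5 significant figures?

28.824

ZL ⟂ LJ, so LJ runs at 132.90°; with |LJ| = 20.5, J = (-6.1898, 22.233). ∠LJN = 106.8° gives JN at -153.90° from the x-axis; with |JN| = 22.0, N = (-25.946, 12.554). Then |ZN| = |N − Z| = 28.824.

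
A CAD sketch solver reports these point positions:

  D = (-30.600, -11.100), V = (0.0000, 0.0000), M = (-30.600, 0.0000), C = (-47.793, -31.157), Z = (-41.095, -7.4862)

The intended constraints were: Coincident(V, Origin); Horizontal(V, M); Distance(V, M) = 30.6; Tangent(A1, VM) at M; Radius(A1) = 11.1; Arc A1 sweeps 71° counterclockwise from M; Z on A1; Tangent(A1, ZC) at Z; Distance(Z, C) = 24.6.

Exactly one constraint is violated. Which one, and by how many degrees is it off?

Tangent(A1, ZC) at Z — off by 3.20°.

V = (0.00, 0.00) ✓; V.y = 0.00, M.y = 0.00 ✓; |VM| = 30.60 ✓; ∠(DM, MV) = 90.00° ✓; |DM| = 11.10 ✓; bearing(D→Z) − bearing(D→M) = 71.00° ✓; |DZ| = 11.10 ✓; ∠(DZ, ZC) = 86.80° ✗; |ZC| = 24.60 ✓.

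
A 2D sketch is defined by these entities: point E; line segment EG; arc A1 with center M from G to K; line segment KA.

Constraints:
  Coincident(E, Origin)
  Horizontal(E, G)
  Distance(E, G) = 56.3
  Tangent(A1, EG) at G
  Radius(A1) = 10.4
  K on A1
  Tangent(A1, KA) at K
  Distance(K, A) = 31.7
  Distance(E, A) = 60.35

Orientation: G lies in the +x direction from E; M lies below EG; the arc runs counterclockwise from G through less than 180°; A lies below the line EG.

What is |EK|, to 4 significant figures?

46.94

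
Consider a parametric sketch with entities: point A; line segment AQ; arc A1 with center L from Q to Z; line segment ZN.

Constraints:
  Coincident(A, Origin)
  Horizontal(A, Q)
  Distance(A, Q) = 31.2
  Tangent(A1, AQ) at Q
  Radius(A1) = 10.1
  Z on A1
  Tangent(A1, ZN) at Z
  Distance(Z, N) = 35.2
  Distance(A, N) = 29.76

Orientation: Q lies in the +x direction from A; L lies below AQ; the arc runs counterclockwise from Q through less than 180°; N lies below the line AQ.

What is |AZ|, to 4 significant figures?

23.88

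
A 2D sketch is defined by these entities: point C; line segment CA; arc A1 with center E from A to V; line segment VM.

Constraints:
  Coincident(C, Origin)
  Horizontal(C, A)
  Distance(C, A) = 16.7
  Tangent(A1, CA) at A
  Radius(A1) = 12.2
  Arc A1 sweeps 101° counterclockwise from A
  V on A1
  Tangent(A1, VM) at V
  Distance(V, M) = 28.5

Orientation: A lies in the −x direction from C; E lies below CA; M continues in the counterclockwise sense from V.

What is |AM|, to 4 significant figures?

43.00

On A1, A sits at bearing 90° from E; a 101° counterclockwise sweep puts V at bearing 191°, so V = E + 12.2·(cos 191°, sin 191°) = (-28.68, -14.53). A1 meets VM tangentially, so EV is at right angles to VM, so VM runs along (−sin 191°, cos 191°); with |VM| = 28.5, M = (-23.24, -42.50). Then |AM| = |M − A| = 43.00.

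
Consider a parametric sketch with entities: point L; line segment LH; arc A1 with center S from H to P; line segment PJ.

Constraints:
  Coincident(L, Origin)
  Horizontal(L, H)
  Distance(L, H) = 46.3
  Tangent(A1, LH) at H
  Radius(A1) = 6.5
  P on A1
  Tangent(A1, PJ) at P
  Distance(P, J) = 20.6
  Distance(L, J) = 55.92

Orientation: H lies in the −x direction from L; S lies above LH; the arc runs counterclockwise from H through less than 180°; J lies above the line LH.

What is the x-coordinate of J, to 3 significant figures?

-48.4

Checks: |SP| = 6.500 ✓; ∠(SP, PJ) = 90.00° ✓; |PJ| = 20.60 ✓; |LJ| = 55.92 ✓.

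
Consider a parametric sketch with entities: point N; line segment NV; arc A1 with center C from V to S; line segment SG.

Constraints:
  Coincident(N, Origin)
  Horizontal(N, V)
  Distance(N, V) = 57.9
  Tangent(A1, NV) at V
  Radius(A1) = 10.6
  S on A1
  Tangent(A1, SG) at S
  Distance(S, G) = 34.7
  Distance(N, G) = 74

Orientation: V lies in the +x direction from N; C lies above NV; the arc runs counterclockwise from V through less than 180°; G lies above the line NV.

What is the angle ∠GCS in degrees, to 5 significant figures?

73.013°

N is at the origin; N and V share the same y with |NV| = 57.9 and V on the +x side, so V = (57.900, 0.0000). Tangency of A1 to NV means the radius CV is perpendicular to NV, so C = V + (0, 10.6) = (57.900, 10.600). Since CS ⟂ SG (tangency), |CG| = √(10.6² + 34.7²) = 36.283 regardless of where S sits on A1. So G lies on both circle(N, 74.0) and circle(C, 36.283); the above-NV intersection is G = (57.258, 46.877). S is the foot of the tangent from G: S = (67.981, 13.876).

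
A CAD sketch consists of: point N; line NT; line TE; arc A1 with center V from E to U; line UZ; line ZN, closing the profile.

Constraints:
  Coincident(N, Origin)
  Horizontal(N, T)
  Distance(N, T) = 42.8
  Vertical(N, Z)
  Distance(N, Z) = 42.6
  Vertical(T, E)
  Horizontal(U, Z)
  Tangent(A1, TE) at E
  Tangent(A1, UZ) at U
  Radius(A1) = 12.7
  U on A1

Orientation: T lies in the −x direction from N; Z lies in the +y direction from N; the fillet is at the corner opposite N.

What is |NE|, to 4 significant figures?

52.21

N is at the origin; N and T share the same y with |NT| = 42.8 and T on the −x side, so T = (-42.80, 0.000). N and Z share the same x with |NZ| = 42.6 and Z on the +y side, so Z = (0.000, 42.60). The virtual corner opposite N is at (-42.80, 42.60). The tangent condition forces VE to be normal to TE and since A1 is tangent to UZ there, VU ⟂ UZ, with radius 12.7, so the center V sits 12.7 in from both sides at V = (-30.10, 29.90). That places the tangent points at E = (-42.80, 29.90) on TE and U = (-30.10, 42.60) on UZ. Then |NE| = |E − N| = 52.21.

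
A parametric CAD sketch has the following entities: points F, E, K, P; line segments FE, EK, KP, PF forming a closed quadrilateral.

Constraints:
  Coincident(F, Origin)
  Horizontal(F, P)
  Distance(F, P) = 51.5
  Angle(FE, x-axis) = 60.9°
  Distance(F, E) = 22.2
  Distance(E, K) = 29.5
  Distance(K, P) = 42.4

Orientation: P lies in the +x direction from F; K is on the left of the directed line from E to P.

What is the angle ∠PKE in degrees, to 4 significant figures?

75.30°

F is at the origin; F and P share the same y with |FP| = 51.5 and P in +x, so P = (51.5, 0). FE runs at 60.9° with |FE| = 22.2, so E = (10.80, 19.40). K is determined by |EK| = 29.5 and |KP| = 42.4 together: it lies at the intersection of circle(E, 29.5) and circle(P, 42.4). With |EP| = 45.09, the foot of the radical line on EP is 12.26 from E and the perpendicular offset is √(29.5² − 12.26²) = 26.83. Taking the left-of-EP solution: K = (33.41, 38.35).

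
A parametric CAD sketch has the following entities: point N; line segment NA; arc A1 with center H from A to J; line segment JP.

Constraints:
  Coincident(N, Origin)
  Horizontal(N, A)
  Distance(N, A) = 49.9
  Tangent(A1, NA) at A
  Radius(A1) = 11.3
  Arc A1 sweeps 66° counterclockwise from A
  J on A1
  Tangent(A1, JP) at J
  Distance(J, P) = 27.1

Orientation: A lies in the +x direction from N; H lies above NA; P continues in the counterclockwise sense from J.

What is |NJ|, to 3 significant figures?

60.6

Since A1 is tangent to NA there, HA ⟂ NA, so H = A + (0, 11.3) = (49.9, 11.3). On A1, A sits at bearing -90° from H; a 66° counterclockwise sweep puts J at bearing -24°, so J = H + 11.3·(cos -24°, sin -24°) = (60.2, 6.70). Then |NJ| = |J − N| = 60.6.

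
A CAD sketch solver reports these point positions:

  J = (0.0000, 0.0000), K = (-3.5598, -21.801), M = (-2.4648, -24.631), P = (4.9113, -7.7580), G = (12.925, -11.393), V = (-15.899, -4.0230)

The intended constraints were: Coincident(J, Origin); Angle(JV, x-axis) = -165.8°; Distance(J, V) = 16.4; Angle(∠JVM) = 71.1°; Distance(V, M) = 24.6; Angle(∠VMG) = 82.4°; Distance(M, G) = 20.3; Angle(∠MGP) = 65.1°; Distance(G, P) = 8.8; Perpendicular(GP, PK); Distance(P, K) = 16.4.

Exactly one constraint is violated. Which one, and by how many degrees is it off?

Perpendicular(GP, PK) — off by 6.70°.

J = (0.00, 0.00) ✓; JV at -165.8° ✓; |JV| = 16.40 ✓; ∠JVM = 71.10° ✓; |VM| = 24.60 ✓; ∠VMG = 82.40° ✓; |MG| = 20.30 ✓; ∠MGP = 65.10° ✓; |GP| = 8.800 ✓; ∠(GP, PK) = 83.30° ✗; |PK| = 16.40 ✓.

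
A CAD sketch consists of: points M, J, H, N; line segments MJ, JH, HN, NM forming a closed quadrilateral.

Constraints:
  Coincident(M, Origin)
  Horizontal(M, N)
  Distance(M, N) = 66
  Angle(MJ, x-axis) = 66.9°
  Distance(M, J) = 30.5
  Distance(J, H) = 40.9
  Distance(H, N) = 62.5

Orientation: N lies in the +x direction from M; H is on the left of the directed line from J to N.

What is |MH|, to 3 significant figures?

70.2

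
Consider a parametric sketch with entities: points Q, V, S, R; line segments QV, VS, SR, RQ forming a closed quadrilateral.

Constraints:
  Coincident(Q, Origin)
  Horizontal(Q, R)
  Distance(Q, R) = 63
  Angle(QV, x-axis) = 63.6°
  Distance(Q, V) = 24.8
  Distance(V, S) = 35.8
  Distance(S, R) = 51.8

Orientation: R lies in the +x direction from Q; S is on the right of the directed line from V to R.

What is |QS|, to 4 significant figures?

18.76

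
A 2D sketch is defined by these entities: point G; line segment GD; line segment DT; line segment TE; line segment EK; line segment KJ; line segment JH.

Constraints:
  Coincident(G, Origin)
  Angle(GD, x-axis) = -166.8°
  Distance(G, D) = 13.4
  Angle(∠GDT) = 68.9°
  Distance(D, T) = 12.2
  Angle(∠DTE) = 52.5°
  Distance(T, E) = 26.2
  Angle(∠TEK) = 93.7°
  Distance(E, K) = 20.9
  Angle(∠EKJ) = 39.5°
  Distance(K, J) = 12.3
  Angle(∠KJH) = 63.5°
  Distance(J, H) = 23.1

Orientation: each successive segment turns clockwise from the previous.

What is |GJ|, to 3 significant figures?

14.4

G is at the origin; GD runs at -166.8° with length 13.4, so D = (-13.0, -3.06). ∠GDT = 68.9° gives DT at 82.1° from the x-axis; with |DT| = 12.2, T = (-11.4, 9.02). ∠DTE = 52.5° gives TE at -45.4° from the x-axis; with |TE| = 26.2, E = (7.03, -9.63). ∠TEK = 93.7° gives EK at -132° from the x-axis; with |EK| = 20.9, K = (-6.88, -25.2). ∠EKJ = 39.5° gives KJ at 87.8° from the x-axis; with |KJ| = 12.3, J = (-6.40, -12.9). Then |GJ| = |J − G| = 14.4.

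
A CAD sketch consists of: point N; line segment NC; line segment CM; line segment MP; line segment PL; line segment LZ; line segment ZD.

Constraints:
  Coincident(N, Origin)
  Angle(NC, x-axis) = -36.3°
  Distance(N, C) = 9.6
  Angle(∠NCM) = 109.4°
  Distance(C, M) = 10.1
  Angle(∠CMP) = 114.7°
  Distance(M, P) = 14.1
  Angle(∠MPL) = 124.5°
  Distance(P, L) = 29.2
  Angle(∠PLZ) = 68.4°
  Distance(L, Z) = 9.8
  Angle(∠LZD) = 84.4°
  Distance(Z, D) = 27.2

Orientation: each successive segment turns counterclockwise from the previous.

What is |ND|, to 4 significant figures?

22.33

∠PLZ = 68.4° gives LZ at -93.30° from the x-axis; with |LZ| = 9.8, Z = (-13.32, 16.42). ∠LZD = 84.4° gives ZD at 2.300° from the x-axis; with |ZD| = 27.2, D = (13.86, 17.51). Then |ND| = |D − N| = 22.33.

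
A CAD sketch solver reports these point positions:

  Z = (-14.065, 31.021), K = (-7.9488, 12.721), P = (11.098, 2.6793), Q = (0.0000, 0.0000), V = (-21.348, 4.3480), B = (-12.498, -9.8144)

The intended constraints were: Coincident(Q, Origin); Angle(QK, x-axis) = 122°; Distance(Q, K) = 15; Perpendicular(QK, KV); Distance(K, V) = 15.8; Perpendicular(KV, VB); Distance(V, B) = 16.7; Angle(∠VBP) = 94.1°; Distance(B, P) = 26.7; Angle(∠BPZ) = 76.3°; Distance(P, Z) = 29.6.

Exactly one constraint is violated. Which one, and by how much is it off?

Distance(P, Z) = 29.6 — off by 8.30.

Q = (0.00, 0.00) ✓; QK at 122.0° ✓; |QK| = 15.00 ✓; ∠(QK, KV) = 90.00° ✓; |KV| = 15.80 ✓; ∠(KV, VB) = 90.00° ✓; |VB| = 16.70 ✓; ∠VBP = 94.10° ✓; |BP| = 26.70 ✓; ∠BPZ = 76.30° ✓; |PZ| = 37.90 ✗.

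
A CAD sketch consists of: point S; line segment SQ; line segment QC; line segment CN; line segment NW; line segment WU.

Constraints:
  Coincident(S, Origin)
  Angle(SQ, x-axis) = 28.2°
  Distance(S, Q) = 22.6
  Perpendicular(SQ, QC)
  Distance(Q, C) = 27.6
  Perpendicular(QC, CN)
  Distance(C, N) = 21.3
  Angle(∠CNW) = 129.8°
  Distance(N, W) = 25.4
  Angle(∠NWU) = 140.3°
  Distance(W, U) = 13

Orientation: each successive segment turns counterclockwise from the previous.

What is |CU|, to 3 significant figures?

49.7

S is at the origin; SQ runs at 28.2° with length 22.6, so Q = (19.9, 10.7). The perpendicularity gives QC at right angles to SQ, so QC runs at 118°; with |QC| = 27.6, C = (6.88, 35.0). QC ⟂ CN, so CN runs at -152°; with |CN| = 21.3, N = (-11.9, 24.9). ∠CNW = 129.8° gives NW at -102° from the x-axis; with |NW| = 25.4, W = (-17.0, 0.0571). ∠NWU = 140.3° gives WU at -61.9° from the x-axis; with |WU| = 13.0, U = (-10.9, -11.4). Then |CU| = |U − C| = 49.7.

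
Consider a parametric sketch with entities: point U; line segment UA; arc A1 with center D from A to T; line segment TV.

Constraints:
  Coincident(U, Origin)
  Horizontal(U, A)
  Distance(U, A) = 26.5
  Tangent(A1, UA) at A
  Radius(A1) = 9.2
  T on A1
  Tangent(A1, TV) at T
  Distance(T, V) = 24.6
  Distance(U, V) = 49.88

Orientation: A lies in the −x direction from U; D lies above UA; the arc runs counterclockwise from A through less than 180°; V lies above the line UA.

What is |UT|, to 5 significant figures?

25.378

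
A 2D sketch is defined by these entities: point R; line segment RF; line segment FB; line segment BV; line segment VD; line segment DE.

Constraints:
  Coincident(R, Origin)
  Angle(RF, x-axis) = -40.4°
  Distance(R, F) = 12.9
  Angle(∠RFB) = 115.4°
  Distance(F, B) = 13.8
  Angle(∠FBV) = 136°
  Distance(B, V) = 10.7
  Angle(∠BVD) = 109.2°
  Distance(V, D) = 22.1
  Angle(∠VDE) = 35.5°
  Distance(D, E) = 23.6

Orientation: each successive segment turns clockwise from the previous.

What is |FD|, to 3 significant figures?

30.1

∠FBV = 136.0° gives BV at -149° from the x-axis; with |BV| = 10.7, V = (-2.92, -27.2). ∠BVD = 109.2° gives VD at 140° from the x-axis; with |VD| = 22.1, D = (-19.9, -13.1). Then |FD| = |D − F| = 30.1.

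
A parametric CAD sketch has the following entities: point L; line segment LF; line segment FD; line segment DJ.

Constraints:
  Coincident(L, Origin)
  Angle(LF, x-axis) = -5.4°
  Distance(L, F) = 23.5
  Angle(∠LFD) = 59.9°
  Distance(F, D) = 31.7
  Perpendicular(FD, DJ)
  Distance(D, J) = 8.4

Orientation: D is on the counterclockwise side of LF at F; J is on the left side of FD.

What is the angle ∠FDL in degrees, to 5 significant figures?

45.593°

L is at the origin; LF runs at -5.4° with length 23.5, so F = 23.5·(cos -5.4°, sin -5.4°) = (23.396, -2.2115). ∠LFD = 59.9°, so FD runs at -5.4° + (180° − 59.9°) = 114.70° from the x-axis; with |FD| = 31.7, D = F + 31.7·(cos 114.70°, sin 114.70°) = (10.149, 26.588). Then cos ∠FDL = DF·DL / (|DF||DL|), giving 45.593°.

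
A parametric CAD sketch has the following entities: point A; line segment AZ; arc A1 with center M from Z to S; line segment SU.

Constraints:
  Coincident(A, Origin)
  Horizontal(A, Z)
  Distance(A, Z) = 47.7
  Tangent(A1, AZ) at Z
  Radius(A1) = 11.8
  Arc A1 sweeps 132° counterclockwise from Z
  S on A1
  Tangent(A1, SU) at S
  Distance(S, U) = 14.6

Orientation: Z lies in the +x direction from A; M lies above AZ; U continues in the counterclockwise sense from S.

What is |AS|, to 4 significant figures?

59.81

A is at the origin; AZ is horizontal with |AZ| = 47.7 and Z on the +x side, so Z = (47.70, 0.000). A1 meets AZ tangentially, so MZ is at right angles to AZ, so M = Z + (0, 11.8) = (47.70, 11.80). On A1, Z sits at bearing -90° from M; a 132° counterclockwise sweep puts S at bearing 42°, so S = M + 11.8·(cos 42°, sin 42°) = (56.47, 19.70). Then |AS| = |S − A| = 59.81.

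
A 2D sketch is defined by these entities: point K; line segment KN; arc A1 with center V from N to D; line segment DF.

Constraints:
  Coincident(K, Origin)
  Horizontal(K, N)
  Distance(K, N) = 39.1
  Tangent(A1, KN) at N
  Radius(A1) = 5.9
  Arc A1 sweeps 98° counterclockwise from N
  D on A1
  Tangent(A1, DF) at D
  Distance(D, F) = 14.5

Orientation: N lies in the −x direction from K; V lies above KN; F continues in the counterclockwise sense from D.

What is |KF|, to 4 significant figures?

41.09

On A1, N sits at bearing -90° from V; a 98° counterclockwise sweep puts D at bearing 8°, so D = V + 5.9·(cos 8°, sin 8°) = (-33.26, 6.721). A1 meets DF tangentially, so VD is at right angles to DF, so DF runs along (−sin 8°, cos 8°); with |DF| = 14.5, F = (-35.28, 21.08). Then |KF| = |F − K| = 41.09.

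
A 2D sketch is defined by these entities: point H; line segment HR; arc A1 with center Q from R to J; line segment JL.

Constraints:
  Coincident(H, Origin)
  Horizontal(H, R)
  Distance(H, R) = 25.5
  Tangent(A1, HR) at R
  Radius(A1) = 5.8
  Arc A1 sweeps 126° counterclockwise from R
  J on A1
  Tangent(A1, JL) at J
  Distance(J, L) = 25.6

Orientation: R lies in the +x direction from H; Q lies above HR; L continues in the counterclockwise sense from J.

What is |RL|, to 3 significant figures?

31.7

H is at the origin; HR is horizontal with |HR| = 25.5 and R on the +x side, so R = (25.5, 0.00). A1 meets HR tangentially, so QR is at right angles to HR, so Q = R + (0, 5.8) = (25.5, 5.80). On A1, R sits at bearing -90° from Q; a 126° counterclockwise sweep puts J at bearing 36°, so J = Q + 5.8·(cos 36°, sin 36°) = (30.2, 9.21). A1 meets JL tangentially, so QJ is at right angles to JL, so JL runs along (−sin 36°, cos 36°); with |JL| = 25.6, L = (15.1, 29.9). Then |RL| = |L − R| = 31.7.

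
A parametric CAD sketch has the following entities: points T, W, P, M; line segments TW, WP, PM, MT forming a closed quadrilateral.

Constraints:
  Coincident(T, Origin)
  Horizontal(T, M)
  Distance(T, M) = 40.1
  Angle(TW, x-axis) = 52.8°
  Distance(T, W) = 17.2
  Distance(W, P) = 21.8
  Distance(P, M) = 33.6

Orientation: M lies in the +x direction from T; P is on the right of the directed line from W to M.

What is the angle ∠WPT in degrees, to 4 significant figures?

51.09°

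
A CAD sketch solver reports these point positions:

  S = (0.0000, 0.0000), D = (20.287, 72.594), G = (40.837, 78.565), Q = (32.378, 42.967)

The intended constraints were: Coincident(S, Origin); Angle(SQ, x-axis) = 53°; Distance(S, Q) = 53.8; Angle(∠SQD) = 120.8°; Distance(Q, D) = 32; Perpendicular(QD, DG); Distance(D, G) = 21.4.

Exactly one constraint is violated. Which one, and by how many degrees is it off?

Perpendicular(QD, DG) — off by 6.00°.

S = (0.00, 0.00) ✓; SQ at 53.00° ✓; |SQ| = 53.80 ✓; ∠SQD = 120.8° ✓; |QD| = 32.00 ✓; ∠(QD, DG) = 96.00° ✗; |DG| = 21.40 ✓.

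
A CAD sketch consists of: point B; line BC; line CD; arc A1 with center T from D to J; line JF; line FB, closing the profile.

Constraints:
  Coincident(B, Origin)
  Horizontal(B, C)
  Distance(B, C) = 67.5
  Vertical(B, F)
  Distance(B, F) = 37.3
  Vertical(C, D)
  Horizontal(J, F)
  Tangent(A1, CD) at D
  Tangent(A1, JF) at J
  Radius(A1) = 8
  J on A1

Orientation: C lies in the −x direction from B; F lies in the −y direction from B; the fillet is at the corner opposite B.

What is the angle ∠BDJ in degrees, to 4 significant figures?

68.46°

B is at the origin; BC is horizontal with |BC| = 67.5 and C on the −x side, so C = (-67.50, 0.000). B and F share the same x with |BF| = 37.3 and F on the −y side, so F = (0.000, -37.30). The virtual corner opposite B is at (-67.50, -37.30). A1 meets CD tangentially, so TD is at right angles to CD and since A1 is tangent to JF there, TJ ⟂ JF, with radius 8.0, so the center T sits 8.0 in from both sides at T = (-59.50, -29.30). That places the tangent points at D = (-67.50, -29.30) on CD and J = (-59.50, -37.30) on JF. Then cos ∠BDJ = DB·DJ / (|DB||DJ|), giving 68.46°.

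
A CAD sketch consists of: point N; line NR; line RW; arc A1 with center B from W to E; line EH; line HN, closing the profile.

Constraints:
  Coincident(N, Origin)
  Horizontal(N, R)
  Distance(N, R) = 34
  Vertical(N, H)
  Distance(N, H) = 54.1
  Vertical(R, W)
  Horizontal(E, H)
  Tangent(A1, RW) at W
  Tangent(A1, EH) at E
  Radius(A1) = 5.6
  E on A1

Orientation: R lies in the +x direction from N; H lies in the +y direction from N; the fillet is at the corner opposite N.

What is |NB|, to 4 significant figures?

56.20

NH is vertical with |NH| = 54.1 and H on the +y side, so H = (0.000, 54.10). The virtual corner opposite N is at (34.00, 54.10). The tangent condition forces BW to be normal to RW and the tangent condition forces BE to be normal to EH, with radius 5.6, so the center B sits 5.6 in from both sides at B = (28.40, 48.50). Then |NB| = |B − N| = 56.20.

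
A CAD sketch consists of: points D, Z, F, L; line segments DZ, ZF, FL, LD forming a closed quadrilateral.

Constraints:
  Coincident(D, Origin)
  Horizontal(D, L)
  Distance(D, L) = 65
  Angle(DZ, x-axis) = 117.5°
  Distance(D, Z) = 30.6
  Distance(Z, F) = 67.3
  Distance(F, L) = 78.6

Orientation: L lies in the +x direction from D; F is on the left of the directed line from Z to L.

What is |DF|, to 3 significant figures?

80.9

D is at the origin; D and L share the same y with |DL| = 65.0 and L in +x, so L = (65.0, 0). DZ runs at 117.5° with |DZ| = 30.6, so Z = (-14.1, 27.1). F is determined by |ZF| = 67.3 and |FL| = 78.6 together: it lies at the intersection of circle(Z, 67.3) and circle(L, 78.6). With |ZL| = 83.7, the foot of the radical line on ZL is 32.0 from Z and the perpendicular offset is √(67.3² − 32.0²) = 59.2. Taking the left-of-ZL solution: F = (35.3, 72.8).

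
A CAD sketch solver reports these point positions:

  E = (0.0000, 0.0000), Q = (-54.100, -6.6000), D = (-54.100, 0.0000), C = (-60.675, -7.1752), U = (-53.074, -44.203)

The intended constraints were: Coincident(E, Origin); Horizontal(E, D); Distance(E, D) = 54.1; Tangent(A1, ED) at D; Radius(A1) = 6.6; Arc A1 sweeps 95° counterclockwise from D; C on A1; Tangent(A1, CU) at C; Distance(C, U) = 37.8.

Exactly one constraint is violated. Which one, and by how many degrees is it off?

Tangent(A1, CU) at C — off by 6.60°.

E = (0.00, 0.00) ✓; E.y = 0.00, D.y = 0.00 ✓; |ED| = 54.10 ✓; ∠(QD, DE) = 90.00° ✓; |QD| = 6.600 ✓; bearing(Q→C) − bearing(Q→D) = 95.00° ✓; |QC| = 6.600 ✓; ∠(QC, CU) = 83.40° ✗; |CU| = 37.80 ✓.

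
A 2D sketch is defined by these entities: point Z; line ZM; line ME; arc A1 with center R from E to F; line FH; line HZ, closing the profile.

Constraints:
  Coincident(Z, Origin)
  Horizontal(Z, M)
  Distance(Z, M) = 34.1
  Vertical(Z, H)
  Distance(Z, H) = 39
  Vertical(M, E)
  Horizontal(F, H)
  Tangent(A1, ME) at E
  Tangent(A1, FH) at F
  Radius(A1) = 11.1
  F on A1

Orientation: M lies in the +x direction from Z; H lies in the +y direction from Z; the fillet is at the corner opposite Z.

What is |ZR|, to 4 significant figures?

36.16

Z is at the origin; Z and M share the same y with |ZM| = 34.1 and M on the +x side, so M = (34.10, 0.000). Z and H share the same x with |ZH| = 39.0 and H on the +y side, so H = (0.000, 39.00). The virtual corner opposite Z is at (34.10, 39.00). The tangent condition forces RE to be normal to ME and tangency of A1 to FH means the radius RF is perpendicular to FH, with radius 11.1, so the center R sits 11.1 in from both sides at R = (23.00, 27.90). Then |ZR| = |R − Z| = 36.16.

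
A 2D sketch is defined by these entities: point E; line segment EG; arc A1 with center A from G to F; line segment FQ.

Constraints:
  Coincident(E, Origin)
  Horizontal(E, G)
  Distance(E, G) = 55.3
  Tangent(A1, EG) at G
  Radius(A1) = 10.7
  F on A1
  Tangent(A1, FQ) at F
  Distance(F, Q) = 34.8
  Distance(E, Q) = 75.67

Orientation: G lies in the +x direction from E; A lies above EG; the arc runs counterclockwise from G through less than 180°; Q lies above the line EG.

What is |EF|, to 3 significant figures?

67.0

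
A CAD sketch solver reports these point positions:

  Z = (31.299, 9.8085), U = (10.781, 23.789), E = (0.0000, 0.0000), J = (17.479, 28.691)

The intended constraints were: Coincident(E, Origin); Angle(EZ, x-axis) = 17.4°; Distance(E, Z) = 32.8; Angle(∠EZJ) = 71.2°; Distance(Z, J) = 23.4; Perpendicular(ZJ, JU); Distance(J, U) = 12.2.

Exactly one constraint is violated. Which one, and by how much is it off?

Distance(J, U) = 12.2 — off by 3.90.

E = (0.00, 0.00) ✓; EZ at 17.40° ✓; |EZ| = 32.80 ✓; ∠EZJ = 71.20° ✓; |ZJ| = 23.40 ✓; ∠(ZJ, JU) = 90.00° ✓; |JU| = 8.300 ✗.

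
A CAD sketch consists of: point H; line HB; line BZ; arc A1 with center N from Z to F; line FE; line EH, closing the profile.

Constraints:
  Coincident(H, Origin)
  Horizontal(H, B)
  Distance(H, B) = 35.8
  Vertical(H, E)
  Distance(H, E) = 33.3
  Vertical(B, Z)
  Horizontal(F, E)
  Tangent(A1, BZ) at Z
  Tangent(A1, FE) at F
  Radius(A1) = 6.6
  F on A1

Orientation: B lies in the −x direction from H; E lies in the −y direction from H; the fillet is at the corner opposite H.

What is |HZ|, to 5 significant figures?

44.660

H is at the origin; H and B share the same y with |HB| = 35.8 and B on the −x side, so B = (-35.800, 0.0000). H and E share the same x with |HE| = 33.3 and E on the −y side, so E = (0.0000, -33.300). The virtual corner opposite H is at (-35.800, -33.300). Since A1 is tangent to BZ there, NZ ⟂ BZ and A1 meets FE tangentially, so NF is at right angles to FE, with radius 6.6, so the center N sits 6.6 in from both sides at N = (-29.200, -26.700). That places the tangent points at Z = (-35.800, -26.700) on BZ and F = (-29.200, -33.300) on FE. Then |HZ| = |Z − H| = 44.660.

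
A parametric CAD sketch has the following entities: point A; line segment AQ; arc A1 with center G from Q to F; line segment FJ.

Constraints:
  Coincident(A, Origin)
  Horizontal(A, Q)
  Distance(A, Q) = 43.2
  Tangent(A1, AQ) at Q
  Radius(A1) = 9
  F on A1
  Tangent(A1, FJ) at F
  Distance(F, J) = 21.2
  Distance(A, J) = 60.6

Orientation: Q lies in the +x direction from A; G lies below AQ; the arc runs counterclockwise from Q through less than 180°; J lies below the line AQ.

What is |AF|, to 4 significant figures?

40.24

Checks: |GF| = 9.000 ✓; ∠(GF, FJ) = 90.00° ✓; |FJ| = 21.20 ✓; |AJ| = 60.60 ✓.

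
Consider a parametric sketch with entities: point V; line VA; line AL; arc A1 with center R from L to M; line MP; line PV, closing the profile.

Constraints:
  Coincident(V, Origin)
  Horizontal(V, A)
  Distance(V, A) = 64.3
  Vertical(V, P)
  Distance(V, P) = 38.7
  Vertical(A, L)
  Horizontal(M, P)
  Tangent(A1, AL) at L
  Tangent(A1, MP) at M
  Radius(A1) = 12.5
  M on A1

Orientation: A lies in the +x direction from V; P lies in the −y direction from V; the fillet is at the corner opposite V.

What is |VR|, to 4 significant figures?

58.05

V is at the origin; V and A share the same y with |VA| = 64.3 and A on the +x side, so A = (64.30, 0.000). V and P share the same x with |VP| = 38.7 and P on the −y side, so P = (0.000, -38.70). The virtual corner opposite V is at (64.30, -38.70). Tangency of A1 to AL means the radius RL is perpendicular to AL and A1 meets MP tangentially, so RM is at right angles to MP, with radius 12.5, so the center R sits 12.5 in from both sides at R = (51.80, -26.20). Then |VR| = |R − V| = 58.05.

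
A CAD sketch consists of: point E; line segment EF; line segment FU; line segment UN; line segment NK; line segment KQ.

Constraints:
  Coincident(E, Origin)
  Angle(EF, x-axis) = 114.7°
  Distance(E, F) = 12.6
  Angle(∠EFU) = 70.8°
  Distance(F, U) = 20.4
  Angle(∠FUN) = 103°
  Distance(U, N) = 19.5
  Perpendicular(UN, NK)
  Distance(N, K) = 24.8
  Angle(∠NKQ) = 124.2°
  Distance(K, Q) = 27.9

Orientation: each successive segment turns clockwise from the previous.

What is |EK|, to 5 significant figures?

13.160

∠FUN = 103.0° gives UN at -71.500° from the x-axis; with |UN| = 19.5, N = (21.228, -5.0899). UN ⟂ NK, so NK runs at -161.50°; with |NK| = 24.8, K = (-2.2900, -12.959). Then |EK| = |K − E| = 13.160.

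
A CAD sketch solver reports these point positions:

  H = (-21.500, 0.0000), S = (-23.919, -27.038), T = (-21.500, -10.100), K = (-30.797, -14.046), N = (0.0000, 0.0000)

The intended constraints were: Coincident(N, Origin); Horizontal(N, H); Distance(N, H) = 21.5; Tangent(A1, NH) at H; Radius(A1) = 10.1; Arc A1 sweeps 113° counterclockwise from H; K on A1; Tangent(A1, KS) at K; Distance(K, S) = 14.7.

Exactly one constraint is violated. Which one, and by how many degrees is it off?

Tangent(A1, KS) at K — off by 4.90°.

N = (0.00, 0.00) ✓; N.y = 0.00, H.y = 0.00 ✓; |NH| = 21.50 ✓; ∠(TH, HN) = 90.00° ✓; |TH| = 10.10 ✓; bearing(T→K) − bearing(T→H) = 113.0° ✓; |TK| = 10.10 ✓; ∠(TK, KS) = 85.10° ✗; |KS| = 14.70 ✓.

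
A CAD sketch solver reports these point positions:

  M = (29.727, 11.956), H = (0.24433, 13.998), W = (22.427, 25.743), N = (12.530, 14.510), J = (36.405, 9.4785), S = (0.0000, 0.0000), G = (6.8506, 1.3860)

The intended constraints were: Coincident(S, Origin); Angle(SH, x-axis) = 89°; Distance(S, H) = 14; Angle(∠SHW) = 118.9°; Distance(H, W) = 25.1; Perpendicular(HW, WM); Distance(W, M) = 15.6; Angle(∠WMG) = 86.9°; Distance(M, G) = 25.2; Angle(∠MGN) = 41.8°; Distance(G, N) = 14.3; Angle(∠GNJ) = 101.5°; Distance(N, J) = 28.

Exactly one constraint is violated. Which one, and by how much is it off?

Distance(N, J) = 28 — off by 3.60.

S = (0.00, 0.00) ✓; SH at 89.00° ✓; |SH| = 14.00 ✓; ∠SHW = 118.9° ✓; |HW| = 25.10 ✓; ∠(HW, WM) = 90.00° ✓; |WM| = 15.60 ✓; ∠WMG = 86.90° ✓; |MG| = 25.20 ✓; ∠MGN = 41.80° ✓; |GN| = 14.30 ✓; ∠GNJ = 101.5° ✓; |NJ| = 24.40 ✗.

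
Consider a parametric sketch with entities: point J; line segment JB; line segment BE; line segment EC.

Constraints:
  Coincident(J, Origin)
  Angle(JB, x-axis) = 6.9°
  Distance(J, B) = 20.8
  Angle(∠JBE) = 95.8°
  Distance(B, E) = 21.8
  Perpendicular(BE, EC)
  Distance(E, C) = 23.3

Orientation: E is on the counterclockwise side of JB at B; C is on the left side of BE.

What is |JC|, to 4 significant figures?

24.04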